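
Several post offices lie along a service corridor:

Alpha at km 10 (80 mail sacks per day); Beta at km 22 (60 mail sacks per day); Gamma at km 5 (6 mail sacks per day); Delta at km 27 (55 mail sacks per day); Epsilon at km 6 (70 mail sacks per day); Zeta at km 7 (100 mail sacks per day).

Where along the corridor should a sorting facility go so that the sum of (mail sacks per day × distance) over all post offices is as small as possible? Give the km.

x = 10

For a sum of weighted absolute distances on a line, the optimum is the weighted median (not the mean). Total weight W = 371; half-weight = 185.5.
Sort by position and accumulate weight:
  km 5 (Gamma, w=6) → cum 6
  km 6 (Epsilon, w=70) → cum 76
  km 7 (Zeta, w=100) → cum 176
  km 10 (Alpha, w=80) → cum 256  ≥ 185.5 → median here
  km 22 (Beta, w=60) → cum 316
  km 27 (Delta, w=55) → cum 371
Optimal location: km 10.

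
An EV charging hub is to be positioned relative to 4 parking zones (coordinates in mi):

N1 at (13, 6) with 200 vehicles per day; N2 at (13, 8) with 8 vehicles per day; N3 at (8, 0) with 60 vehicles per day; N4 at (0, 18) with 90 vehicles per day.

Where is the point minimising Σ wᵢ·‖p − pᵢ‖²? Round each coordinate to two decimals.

The minimiser of Σwᵢ‖p−pᵢ‖² is the weighted centroid p* = (Σwᵢpᵢ)/(Σwᵢ).
Σwᵢ = 358.
Σwᵢxᵢ = 200·13 + 8·13 + 60·8 + 90·0 = 3184.
Σwᵢyᵢ = 200·6 + 8·8 + 60·0 + 90·18 = 2884.
x* = 3184/358 = 8.89, y* = 2884/358 = 8.06.

(8.89, 8.06)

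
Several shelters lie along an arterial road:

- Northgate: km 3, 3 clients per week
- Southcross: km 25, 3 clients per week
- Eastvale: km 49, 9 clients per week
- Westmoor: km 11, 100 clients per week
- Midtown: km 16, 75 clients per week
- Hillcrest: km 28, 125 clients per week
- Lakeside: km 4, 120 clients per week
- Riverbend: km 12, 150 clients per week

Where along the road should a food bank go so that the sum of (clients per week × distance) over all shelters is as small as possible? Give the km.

x = 12

For a sum of weighted absolute distances on a line, the optimum is the weighted median (not the mean). Total weight W = 585; half-weight = 292.5.
Sort by position and accumulate weight:
  km 3 (Northgate, w=3) → cum 3
  km 4 (Lakeside, w=120) → cum 123
  km 11 (Westmoor, w=100) → cum 223
  km 12 (Riverbend, w=150) → cum 373  ≥ 292.5 → median here
  km 16 (Midtown, w=75) → cum 448
  km 25 (Southcross, w=3) → cum 451
  km 28 (Hillcrest, w=125) → cum 576
  km 49 (Eastvale, w=9) → cum 585
Optimal location: km 12.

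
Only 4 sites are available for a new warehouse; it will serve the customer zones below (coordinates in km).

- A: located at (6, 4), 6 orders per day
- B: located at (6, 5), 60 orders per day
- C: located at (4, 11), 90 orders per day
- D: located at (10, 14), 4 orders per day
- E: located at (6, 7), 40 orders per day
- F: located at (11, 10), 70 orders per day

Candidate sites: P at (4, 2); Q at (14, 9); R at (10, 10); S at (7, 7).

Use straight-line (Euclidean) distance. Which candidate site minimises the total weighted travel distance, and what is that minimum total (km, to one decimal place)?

Total weighted distance at each candidate:
  P (4, 2): total = 2056.5
  Q (14, 9): total = 2087.9
  R (10, 10): total = 1260.9
  S (7, 7): total = 1023.6
Minimum is at S with total 1023.6 km.

S, total 1023.6 km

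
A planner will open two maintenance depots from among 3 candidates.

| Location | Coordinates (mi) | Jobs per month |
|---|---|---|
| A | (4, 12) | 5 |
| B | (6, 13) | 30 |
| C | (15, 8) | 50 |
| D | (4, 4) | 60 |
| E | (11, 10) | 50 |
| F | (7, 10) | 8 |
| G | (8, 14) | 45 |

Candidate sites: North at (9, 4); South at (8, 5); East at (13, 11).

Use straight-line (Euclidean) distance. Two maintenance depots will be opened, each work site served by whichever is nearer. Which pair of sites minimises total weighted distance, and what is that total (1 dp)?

{South, East}, total 1101.4

Evaluate every pair (each demand assigned to the nearer of the two):
  {South, East}: total = 1101.4
  {North, East}: total = 1166.8
  {North, South}: total = 1633.0
Best pair: {South, East} with total 1101.4.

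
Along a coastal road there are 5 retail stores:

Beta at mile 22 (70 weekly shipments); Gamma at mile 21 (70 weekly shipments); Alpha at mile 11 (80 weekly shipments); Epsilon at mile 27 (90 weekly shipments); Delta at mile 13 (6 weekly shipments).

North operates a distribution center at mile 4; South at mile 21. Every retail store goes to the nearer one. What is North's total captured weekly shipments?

The indifferent point is the midpoint (4+21)/2 = 12.5; retail stores left of it (closer to North at 4) go to North, those right go to South.
  Alpha at 11 (w=80) → North
  Delta at 13 (w=6) → South
  Gamma at 21 (w=70) → South
  Beta at 22 (w=70) → South
  Epsilon at 27 (w=90) → South
North captures 80; South captures 236.

80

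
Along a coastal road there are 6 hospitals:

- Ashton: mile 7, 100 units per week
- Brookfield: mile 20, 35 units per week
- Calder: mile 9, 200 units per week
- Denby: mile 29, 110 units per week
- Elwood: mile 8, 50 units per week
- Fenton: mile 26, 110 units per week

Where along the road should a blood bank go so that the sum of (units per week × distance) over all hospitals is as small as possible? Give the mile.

x = 9

For a sum of weighted absolute distances on a line, the optimum is the weighted median (not the mean). Total weight W = 605; half-weight = 302.5.
Sort by position and accumulate weight:
  mile 7 (Ashton, w=100) → cum 100
  mile 8 (Elwood, w=50) → cum 150
  mile 9 (Calder, w=200) → cum 350  ≥ 302.5 → median here
  mile 20 (Brookfield, w=35) → cum 385
  mile 26 (Fenton, w=110) → cum 495
  mile 29 (Denby, w=110) → cum 605
Optimal location: mile 9.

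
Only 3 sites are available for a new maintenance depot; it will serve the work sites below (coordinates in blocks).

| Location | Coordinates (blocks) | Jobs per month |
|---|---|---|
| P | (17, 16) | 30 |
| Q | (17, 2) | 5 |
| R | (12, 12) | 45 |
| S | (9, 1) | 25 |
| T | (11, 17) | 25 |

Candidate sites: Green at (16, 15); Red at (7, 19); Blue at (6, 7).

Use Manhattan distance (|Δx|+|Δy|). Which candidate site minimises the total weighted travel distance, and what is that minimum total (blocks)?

Total weighted distance at each candidate:
  Green (16, 15): total = 1145
  Red (7, 19): total = 1715
  Blue (6, 7): total = 1775
Minimum is at Green with total 1145 blocks.

Green, total 1145 blocks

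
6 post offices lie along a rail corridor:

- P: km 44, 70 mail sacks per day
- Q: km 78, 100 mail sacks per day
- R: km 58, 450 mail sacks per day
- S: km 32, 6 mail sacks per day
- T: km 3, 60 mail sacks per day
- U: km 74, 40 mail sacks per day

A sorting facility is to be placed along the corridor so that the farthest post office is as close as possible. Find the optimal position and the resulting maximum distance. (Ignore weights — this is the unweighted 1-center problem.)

The 1-center on a line is the midpoint of the two extreme points: leftmost at 3, rightmost at 78.
Optimal location = (3 + 78)/2 = 40.5; maximum distance = (78 − 3)/2 = 37.5.

location 40.5, max distance 37.5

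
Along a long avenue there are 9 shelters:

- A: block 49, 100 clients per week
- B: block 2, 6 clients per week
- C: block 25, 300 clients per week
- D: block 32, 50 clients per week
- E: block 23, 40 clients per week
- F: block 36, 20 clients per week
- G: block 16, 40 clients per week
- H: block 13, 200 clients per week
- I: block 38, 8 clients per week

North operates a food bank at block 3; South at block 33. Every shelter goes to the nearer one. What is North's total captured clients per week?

The indifferent point is the midpoint (3+33)/2 = 18; shelters left of it (closer to North at 3) go to North, those right go to South.
  B at 2 (w=6) → North
  H at 13 (w=200) → North
  G at 16 (w=40) → North
  E at 23 (w=40) → South
  C at 25 (w=300) → South
  D at 32 (w=50) → South
  F at 36 (w=20) → South
  I at 38 (w=8) → South
  A at 49 (w=100) → South
North captures 246; South captures 518.

246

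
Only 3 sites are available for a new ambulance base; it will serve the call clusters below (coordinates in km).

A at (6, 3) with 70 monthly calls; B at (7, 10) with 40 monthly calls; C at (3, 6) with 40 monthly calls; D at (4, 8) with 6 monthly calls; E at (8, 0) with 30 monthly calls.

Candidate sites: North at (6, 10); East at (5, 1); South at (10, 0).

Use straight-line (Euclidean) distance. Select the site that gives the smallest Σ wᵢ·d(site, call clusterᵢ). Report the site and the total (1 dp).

Total weighted distance at each candidate:
  North (6, 10): total = 1052.9
  East (5, 1): total = 878.0
  South (10, 0): total = 1256.4
Minimum is at East with total 878.0 km.

East, total 878.0 km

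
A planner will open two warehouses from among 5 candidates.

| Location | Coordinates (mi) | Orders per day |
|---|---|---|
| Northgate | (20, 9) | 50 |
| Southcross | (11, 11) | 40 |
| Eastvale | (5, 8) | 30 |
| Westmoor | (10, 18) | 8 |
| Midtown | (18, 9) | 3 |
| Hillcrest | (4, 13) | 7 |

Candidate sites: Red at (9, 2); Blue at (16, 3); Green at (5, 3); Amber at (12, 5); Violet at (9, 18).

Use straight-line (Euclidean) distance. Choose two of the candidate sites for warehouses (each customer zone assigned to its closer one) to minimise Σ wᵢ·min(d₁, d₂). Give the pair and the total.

{Amber, Violet}, total 998.1

Evaluate every pair (each demand assigned to the nearer of the two):
  {Amber, Violet}: total = 998.1
  {Blue, Amber}: total = 1035.7
  {Green, Amber}: total = 1037.7
  {Blue, Violet}: total = 1051.3
  {Blue, Green}: total = 1103.7
  {Red, Amber}: total = 1112.9
  {Red, Blue}: total = 1177.5
  {Green, Violet}: total = 1247.5
  {Red, Violet}: total = 1251.2
  {Red, Green}: total = 1401.7
Best pair: {Amber, Violet} with total 998.1.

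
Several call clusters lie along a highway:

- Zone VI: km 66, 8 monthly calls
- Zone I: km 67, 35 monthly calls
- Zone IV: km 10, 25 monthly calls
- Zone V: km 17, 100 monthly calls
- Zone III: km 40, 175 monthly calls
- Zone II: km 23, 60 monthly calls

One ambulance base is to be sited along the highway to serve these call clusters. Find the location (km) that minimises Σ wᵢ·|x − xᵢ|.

x = 40

For a sum of weighted absolute distances on a line, the optimum is the weighted median (not the mean). Total weight W = 403; half-weight = 201.5.
Sort by position and accumulate weight:
  km 10 (Zone IV, w=25) → cum 25
  km 17 (Zone V, w=100) → cum 125
  km 23 (Zone II, w=60) → cum 185
  km 40 (Zone III, w=175) → cum 360  ≥ 201.5 → median here
  km 66 (Zone VI, w=8) → cum 368
  km 67 (Zone I, w=35) → cum 403
Optimal location: km 40.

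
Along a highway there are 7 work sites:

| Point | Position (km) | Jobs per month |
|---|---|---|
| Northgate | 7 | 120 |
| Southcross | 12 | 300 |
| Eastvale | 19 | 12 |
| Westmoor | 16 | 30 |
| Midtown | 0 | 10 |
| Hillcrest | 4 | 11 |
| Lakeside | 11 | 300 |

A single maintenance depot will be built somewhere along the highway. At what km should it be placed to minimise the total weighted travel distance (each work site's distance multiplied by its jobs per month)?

For a sum of weighted absolute distances on a line, the optimum is the weighted median (not the mean). Total weight W = 783; half-weight = 391.5.
Sort by position and accumulate weight:
  km 0 (Midtown, w=10) → cum 10
  km 4 (Hillcrest, w=11) → cum 21
  km 7 (Northgate, w=120) → cum 141
  km 11 (Lakeside, w=300) → cum 441  ≥ 391.5 → median here
  km 12 (Southcross, w=300) → cum 741
  km 16 (Westmoor, w=30) → cum 771
  km 19 (Eastvale, w=12) → cum 783
Optimal location: km 11.

x = 11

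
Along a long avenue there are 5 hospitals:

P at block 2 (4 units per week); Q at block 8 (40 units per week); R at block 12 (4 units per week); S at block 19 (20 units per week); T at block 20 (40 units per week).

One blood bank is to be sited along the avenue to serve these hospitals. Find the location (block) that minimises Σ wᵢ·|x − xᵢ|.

For a sum of weighted absolute distances on a line, the optimum is the weighted median (not the mean). Total weight W = 108; half-weight = 54.
Sort by position and accumulate weight:
  block 2 (P, w=4) → cum 4
  block 8 (Q, w=40) → cum 44
  block 12 (R, w=4) → cum 48
  block 19 (S, w=20) → cum 68  ≥ 54 → median here
  block 20 (T, w=40) → cum 108
Optimal location: block 19.

x = 19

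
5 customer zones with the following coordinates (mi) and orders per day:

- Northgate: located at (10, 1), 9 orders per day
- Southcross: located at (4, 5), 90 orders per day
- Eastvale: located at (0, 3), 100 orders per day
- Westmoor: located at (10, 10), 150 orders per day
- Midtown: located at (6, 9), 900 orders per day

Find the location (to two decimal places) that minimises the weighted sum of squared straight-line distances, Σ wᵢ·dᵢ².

(5.88, 8.29)

The minimiser of Σwᵢ‖p−pᵢ‖² is the weighted centroid p* = (Σwᵢpᵢ)/(Σwᵢ).
Σwᵢ = 1249.
Σwᵢxᵢ = 9·10 + 90·4 + 100·0 + 150·10 + 900·6 = 7350.
Σwᵢyᵢ = 9·1 + 90·5 + 100·3 + 150·10 + 900·9 = 10359.
x* = 7350/1249 = 5.88, y* = 10359/1249 = 8.29.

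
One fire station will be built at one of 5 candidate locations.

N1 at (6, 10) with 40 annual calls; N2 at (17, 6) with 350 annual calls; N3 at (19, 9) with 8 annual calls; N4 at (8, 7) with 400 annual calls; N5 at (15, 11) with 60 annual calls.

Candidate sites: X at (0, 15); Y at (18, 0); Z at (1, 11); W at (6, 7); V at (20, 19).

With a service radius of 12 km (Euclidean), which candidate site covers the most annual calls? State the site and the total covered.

Coverage radius r = 12 km; a point is covered iff (Δx)²+(Δy)² ≤ 12² = 144.
  X (0, 15): covers {N1, N4} → 440
  Y (18, 0): covers {N2, N3, N5} → 418
  Z (1, 11): covers {N1, N4} → 440
  W (6, 7): covers {N1, N2, N4, N5} → 850
  V (20, 19): covers {N3, N5} → 68
Maximum coverage at W: 850 annual calls.

W, covering 850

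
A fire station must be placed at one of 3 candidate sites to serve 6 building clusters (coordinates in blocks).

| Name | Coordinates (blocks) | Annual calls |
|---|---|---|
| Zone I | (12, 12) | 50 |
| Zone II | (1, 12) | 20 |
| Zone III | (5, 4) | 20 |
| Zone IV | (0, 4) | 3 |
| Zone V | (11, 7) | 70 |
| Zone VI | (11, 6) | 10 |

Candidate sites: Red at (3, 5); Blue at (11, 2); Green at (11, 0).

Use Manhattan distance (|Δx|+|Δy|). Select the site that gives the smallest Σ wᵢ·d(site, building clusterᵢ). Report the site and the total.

Blue, total 1539 blocks

Total weighted distance at each candidate:
  Red (3, 5): total = 1842
  Blue (11, 2): total = 1539
  Green (11, 0): total = 1885
Minimum is at Blue with total 1539 blocks.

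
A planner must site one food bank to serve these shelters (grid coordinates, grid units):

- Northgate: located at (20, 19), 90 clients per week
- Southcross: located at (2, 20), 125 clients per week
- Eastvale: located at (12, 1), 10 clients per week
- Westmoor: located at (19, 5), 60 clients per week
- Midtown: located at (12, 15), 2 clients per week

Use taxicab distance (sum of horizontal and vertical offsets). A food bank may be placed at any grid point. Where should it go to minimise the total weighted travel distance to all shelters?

Manhattan distance separates: Σwᵢ(|x−xᵢ|+|y−yᵢ|) = Σwᵢ|x−xᵢ| + Σwᵢ|y−yᵢ|, so x and y are optimised independently as 1-D weighted medians.
Total weight W = 287; half = 143.5.
x-coordinate, sorted with cumulative weight:
  x=2 (Southcross, w=125) cum 125
  x=12 (Eastvale, w=10) cum 135
  x=12 (Midtown, w=2) cum 137
  x=19 (Westmoor, w=60) cum 197  ← median
  x=20 (Northgate, w=90) cum 287
⇒ x* = 19
y-coordinate, sorted with cumulative weight:
  y=1 (Eastvale, w=10) cum 10
  y=5 (Westmoor, w=60) cum 70
  y=15 (Midtown, w=2) cum 72
  y=19 (Northgate, w=90) cum 162  ← median
  y=20 (Southcross, w=125) cum 287
⇒ y* = 19

(19, 19)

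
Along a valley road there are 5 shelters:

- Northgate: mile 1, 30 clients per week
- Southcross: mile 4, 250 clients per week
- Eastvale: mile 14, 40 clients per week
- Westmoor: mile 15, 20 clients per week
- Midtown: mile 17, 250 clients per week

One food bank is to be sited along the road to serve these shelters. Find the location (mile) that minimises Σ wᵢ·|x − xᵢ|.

x = 14

For a sum of weighted absolute distances on a line, the optimum is the weighted median (not the mean). Total weight W = 590; half-weight = 295.
Sort by position and accumulate weight:
  mile 1 (Northgate, w=30) → cum 30
  mile 4 (Southcross, w=250) → cum 280
  mile 14 (Eastvale, w=40) → cum 320  ≥ 295 → median here
  mile 15 (Westmoor, w=20) → cum 340
  mile 17 (Midtown, w=250) → cum 590
Optimal location: mile 14.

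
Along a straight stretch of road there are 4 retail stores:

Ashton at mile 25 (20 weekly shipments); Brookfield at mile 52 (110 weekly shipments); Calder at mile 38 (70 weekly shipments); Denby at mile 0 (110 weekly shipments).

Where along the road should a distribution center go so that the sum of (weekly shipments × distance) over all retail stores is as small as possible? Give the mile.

x = 38

For a sum of weighted absolute distances on a line, the optimum is the weighted median (not the mean). Total weight W = 310; half-weight = 155.
Sort by position and accumulate weight:
  mile 0 (Denby, w=110) → cum 110
  mile 25 (Ashton, w=20) → cum 130
  mile 38 (Calder, w=70) → cum 200  ≥ 155 → median here
  mile 52 (Brookfield, w=110) → cum 310
Optimal location: mile 38.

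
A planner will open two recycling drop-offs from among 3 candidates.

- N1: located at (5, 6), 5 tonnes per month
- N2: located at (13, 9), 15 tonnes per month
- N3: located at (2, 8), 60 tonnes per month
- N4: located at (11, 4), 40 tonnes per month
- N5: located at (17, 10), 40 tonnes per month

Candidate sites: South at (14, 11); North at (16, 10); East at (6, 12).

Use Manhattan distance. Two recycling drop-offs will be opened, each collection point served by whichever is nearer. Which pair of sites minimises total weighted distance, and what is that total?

{North, East}, total 1055

Evaluate every pair (each demand assigned to the nearer of the two):
  {North, East}: total = 1055
  {South, East}: total = 1120
  {South, North}: total = 1455
Best pair: {North, East} with total 1055.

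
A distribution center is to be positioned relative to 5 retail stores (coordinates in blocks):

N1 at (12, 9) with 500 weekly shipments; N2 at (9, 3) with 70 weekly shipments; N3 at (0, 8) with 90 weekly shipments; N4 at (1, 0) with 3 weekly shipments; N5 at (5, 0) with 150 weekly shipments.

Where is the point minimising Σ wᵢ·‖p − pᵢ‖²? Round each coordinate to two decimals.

The minimiser of Σwᵢ‖p−pᵢ‖² is the weighted centroid p* = (Σwᵢpᵢ)/(Σwᵢ).
Σwᵢ = 813.
Σwᵢxᵢ = 500·12 + 70·9 + 90·0 + 3·1 + 150·5 = 7383.
Σwᵢyᵢ = 500·9 + 70·3 + 90·8 + 3·0 + 150·0 = 5430.
x* = 7383/813 = 9.08, y* = 5430/813 = 6.68.

(9.08, 6.68)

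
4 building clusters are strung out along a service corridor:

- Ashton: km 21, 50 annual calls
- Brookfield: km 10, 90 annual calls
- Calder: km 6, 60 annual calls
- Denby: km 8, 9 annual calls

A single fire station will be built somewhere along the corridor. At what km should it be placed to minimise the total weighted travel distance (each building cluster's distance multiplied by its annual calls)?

x = 10

For a sum of weighted absolute distances on a line, the optimum is the weighted median (not the mean). Total weight W = 209; half-weight = 104.5.
Sort by position and accumulate weight:
  km 6 (Calder, w=60) → cum 60
  km 8 (Denby, w=9) → cum 69
  km 10 (Brookfield, w=90) → cum 159  ≥ 104.5 → median here
  km 21 (Ashton, w=50) → cum 209
Optimal location: km 10.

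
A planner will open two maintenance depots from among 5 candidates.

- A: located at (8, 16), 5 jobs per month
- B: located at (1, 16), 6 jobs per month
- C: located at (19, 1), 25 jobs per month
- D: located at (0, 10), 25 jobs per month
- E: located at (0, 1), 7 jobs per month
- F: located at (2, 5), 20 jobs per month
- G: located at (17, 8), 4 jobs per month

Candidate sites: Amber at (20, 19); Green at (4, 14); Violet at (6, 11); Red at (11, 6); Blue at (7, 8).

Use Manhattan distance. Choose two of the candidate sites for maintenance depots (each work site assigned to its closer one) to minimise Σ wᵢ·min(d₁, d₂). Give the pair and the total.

Evaluate every pair (each demand assigned to the nearer of the two):
  {Green, Red}: total = 929
  {Violet, Red}: total = 939
  {Red, Blue}: total = 969
  {Green, Blue}: total = 1033
  {Violet, Blue}: total = 1043
  {Amber, Violet}: total = 1113
  {Amber, Blue}: total = 1127
  {Amber, Green}: total = 1130
  {Green, Violet}: total = 1178
  {Amber, Red}: total = 1229
Best pair: {Green, Red} with total 929.

{Green, Red}, total 929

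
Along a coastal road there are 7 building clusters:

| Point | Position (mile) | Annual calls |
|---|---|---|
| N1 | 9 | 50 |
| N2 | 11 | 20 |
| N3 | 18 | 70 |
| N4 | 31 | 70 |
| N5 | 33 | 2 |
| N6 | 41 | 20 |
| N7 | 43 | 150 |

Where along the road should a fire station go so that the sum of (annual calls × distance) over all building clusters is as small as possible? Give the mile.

For a sum of weighted absolute distances on a line, the optimum is the weighted median (not the mean). Total weight W = 382; half-weight = 191.
Sort by position and accumulate weight:
  mile 9 (N1, w=50) → cum 50
  mile 11 (N2, w=20) → cum 70
  mile 18 (N3, w=70) → cum 140
  mile 31 (N4, w=70) → cum 210  ≥ 191 → median here
  mile 33 (N5, w=2) → cum 212
  mile 41 (N6, w=20) → cum 232
  mile 43 (N7, w=150) → cum 382
Optimal location: mile 31.

x = 31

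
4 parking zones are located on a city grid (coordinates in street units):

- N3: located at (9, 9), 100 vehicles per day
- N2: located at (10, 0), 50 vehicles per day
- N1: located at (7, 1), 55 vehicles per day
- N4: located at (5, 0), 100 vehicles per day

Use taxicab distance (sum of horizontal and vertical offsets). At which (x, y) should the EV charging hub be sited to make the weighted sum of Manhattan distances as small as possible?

Manhattan distance separates: Σwᵢ(|x−xᵢ|+|y−yᵢ|) = Σwᵢ|x−xᵢ| + Σwᵢ|y−yᵢ|, so x and y are optimised independently as 1-D weighted medians.
Total weight W = 305; half = 152.5.
x-coordinate, sorted with cumulative weight:
  x=5 (N4, w=100) cum 100
  x=7 (N1, w=55) cum 155  ← median
  x=9 (N3, w=100) cum 255
  x=10 (N2, w=50) cum 305
⇒ x* = 7
y-coordinate, sorted with cumulative weight:
  y=0 (N2, w=50) cum 50
  y=0 (N4, w=100) cum 150
  y=1 (N1, w=55) cum 205  ← median
  y=9 (N3, w=100) cum 305
⇒ y* = 1

(7, 1)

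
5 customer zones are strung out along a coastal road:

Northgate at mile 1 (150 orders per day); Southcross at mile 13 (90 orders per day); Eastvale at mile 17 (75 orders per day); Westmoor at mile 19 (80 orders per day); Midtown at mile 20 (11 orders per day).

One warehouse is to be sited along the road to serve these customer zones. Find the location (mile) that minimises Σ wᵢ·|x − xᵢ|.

x = 13

For a sum of weighted absolute distances on a line, the optimum is the weighted median (not the mean). Total weight W = 406; half-weight = 203.
Sort by position and accumulate weight:
  mile 1 (Northgate, w=150) → cum 150
  mile 13 (Southcross, w=90) → cum 240  ≥ 203 → median here
  mile 17 (Eastvale, w=75) → cum 315
  mile 19 (Westmoor, w=80) → cum 395
  mile 20 (Midtown, w=11) → cum 406
Optimal location: mile 13.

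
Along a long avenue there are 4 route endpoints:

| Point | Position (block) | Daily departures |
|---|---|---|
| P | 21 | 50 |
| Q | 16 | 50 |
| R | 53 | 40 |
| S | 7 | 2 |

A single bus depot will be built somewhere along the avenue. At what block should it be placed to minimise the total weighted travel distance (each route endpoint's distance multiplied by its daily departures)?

x = 21

For a sum of weighted absolute distances on a line, the optimum is the weighted median (not the mean). Total weight W = 142; half-weight = 71.
Sort by position and accumulate weight:
  block 7 (S, w=2) → cum 2
  block 16 (Q, w=50) → cum 52
  block 21 (P, w=50) → cum 102  ≥ 71 → median here
  block 53 (R, w=40) → cum 142
Optimal location: block 21.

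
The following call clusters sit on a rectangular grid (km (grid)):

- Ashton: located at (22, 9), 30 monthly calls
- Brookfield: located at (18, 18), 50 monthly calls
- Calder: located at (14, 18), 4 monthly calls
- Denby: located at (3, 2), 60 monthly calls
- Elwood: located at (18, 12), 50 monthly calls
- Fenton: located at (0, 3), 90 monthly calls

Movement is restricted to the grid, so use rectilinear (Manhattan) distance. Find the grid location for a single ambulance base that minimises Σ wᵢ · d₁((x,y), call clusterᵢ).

(3, 3)

Manhattan distance separates: Σwᵢ(|x−xᵢ|+|y−yᵢ|) = Σwᵢ|x−xᵢ| + Σwᵢ|y−yᵢ|, so x and y are optimised independently as 1-D weighted medians.
Total weight W = 284; half = 142.
x-coordinate, sorted with cumulative weight:
  x=0 (Fenton, w=90) cum 90
  x=3 (Denby, w=60) cum 150  ← median
  x=14 (Calder, w=4) cum 154
  x=18 (Brookfield, w=50) cum 204
  x=18 (Elwood, w=50) cum 254
  x=22 (Ashton, w=30) cum 284
⇒ x* = 3
y-coordinate, sorted with cumulative weight:
  y=2 (Denby, w=60) cum 60
  y=3 (Fenton, w=90) cum 150  ← median
  y=9 (Ashton, w=30) cum 180
  y=12 (Elwood, w=50) cum 230
  y=18 (Brookfield, w=50) cum 280
  y=18 (Calder, w=4) cum 284
⇒ y* = 3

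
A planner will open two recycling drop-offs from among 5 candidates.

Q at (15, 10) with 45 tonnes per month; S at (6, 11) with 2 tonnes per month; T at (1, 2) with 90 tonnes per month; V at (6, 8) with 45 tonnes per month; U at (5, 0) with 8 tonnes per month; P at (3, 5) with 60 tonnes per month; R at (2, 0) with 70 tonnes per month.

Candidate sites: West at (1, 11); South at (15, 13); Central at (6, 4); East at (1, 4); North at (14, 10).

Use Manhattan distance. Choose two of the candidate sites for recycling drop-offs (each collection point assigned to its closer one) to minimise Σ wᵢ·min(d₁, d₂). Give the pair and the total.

Evaluate every pair (each demand assigned to the nearer of the two):
  {East, North}: total = 1242
  {South, East}: total = 1336
  {Central, East}: total = 1619
  {Central, North}: total = 1709
  {South, Central}: total = 1799
  {West, East}: total = 1819
  {West, Central}: total = 2335
  {West, North}: total = 2665
  {West, South}: total = 2755
  {South, North}: total = 5055
Best pair: {East, North} with total 1242.

{East, North}, total 1242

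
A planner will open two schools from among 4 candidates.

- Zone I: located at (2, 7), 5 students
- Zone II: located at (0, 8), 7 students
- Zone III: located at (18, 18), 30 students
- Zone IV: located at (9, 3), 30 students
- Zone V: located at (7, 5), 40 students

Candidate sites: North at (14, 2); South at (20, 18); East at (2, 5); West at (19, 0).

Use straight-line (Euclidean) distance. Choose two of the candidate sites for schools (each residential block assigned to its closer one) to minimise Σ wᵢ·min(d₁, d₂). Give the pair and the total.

Evaluate every pair (each demand assigned to the nearer of the two):
  {South, East}: total = 513.6
  {North, South}: total = 689.2
  {North, East}: total = 883.0
  {East, West}: total = 994.5
  {North, West}: total = 1124.0
  {South, West}: total = 1129.4
Best pair: {South, East} with total 513.6.

{South, East}, total 513.6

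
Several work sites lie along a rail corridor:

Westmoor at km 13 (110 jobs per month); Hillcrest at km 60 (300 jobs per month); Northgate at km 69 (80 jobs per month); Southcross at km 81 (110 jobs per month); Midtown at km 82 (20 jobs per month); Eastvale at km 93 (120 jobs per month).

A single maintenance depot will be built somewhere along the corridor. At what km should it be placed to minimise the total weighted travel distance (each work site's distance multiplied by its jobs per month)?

For a sum of weighted absolute distances on a line, the optimum is the weighted median (not the mean). Total weight W = 740; half-weight = 370.
Sort by position and accumulate weight:
  km 13 (Westmoor, w=110) → cum 110
  km 60 (Hillcrest, w=300) → cum 410  ≥ 370 → median here
  km 69 (Northgate, w=80) → cum 490
  km 81 (Southcross, w=110) → cum 600
  km 82 (Midtown, w=20) → cum 620
  km 93 (Eastvale, w=120) → cum 740
Optimal location: km 60.

x = 60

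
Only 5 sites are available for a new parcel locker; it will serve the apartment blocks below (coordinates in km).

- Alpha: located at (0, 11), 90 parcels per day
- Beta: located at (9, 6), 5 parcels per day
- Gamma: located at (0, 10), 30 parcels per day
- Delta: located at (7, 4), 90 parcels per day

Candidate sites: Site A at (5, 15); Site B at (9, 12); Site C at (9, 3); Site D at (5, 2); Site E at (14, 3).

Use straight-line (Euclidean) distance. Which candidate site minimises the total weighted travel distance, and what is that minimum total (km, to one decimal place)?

Site D, total 1492.5 km

Total weighted distance at each candidate:
  Site A (5, 15): total = 1843.9
  Site B (9, 12): total = 1863.7
  Site C (9, 3): total = 1642.0
  Site D (5, 2): total = 1492.5
  Site E (14, 3): total = 2586.3
Minimum is at Site D with total 1492.5 km.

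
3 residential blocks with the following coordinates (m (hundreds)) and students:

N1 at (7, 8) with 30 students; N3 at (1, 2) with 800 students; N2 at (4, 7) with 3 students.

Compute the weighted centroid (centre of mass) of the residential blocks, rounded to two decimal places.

The minimiser of Σwᵢ‖p−pᵢ‖² is the weighted centroid p* = (Σwᵢpᵢ)/(Σwᵢ).
Σwᵢ = 833.
Σwᵢxᵢ = 30·7 + 800·1 + 3·4 = 1022.
Σwᵢyᵢ = 30·8 + 800·2 + 3·7 = 1861.
x* = 1022/833 = 1.23, y* = 1861/833 = 2.23.

(1.23, 2.23)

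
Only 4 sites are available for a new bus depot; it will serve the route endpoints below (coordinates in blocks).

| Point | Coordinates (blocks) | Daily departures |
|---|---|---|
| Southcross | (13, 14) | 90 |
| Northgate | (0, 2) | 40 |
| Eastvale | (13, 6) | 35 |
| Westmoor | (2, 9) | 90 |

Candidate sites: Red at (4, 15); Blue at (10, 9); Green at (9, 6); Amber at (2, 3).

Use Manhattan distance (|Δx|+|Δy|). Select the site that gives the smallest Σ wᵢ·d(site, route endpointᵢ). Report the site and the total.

Total weighted distance at each candidate:
  Red (4, 15): total = 2930
  Blue (10, 9): total = 2330
  Green (9, 6): total = 2640
  Amber (2, 3): total = 3130
Minimum is at Blue with total 2330 blocks.

Blue, total 2330 blocks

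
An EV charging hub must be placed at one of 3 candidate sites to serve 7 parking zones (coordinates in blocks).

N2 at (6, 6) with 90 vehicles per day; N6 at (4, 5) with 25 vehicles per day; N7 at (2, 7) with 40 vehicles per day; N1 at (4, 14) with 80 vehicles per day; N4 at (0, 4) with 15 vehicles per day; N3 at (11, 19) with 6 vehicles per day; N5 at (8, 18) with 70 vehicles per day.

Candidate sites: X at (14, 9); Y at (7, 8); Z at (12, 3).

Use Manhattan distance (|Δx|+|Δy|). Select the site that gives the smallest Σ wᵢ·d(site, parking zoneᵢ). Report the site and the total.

Y, total 2405 blocks

Total weighted distance at each candidate:
  X (14, 9): total = 4513
  Y (7, 8): total = 2405
  Z (12, 3): total = 4767
Minimum is at Y with total 2405 blocks.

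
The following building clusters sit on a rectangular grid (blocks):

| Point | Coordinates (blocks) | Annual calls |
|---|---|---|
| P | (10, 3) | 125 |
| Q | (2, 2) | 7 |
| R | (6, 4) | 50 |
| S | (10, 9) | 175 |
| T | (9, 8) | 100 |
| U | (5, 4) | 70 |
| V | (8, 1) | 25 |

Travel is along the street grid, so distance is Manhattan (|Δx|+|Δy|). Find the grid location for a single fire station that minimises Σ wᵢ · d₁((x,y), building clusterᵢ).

Manhattan distance separates: Σwᵢ(|x−xᵢ|+|y−yᵢ|) = Σwᵢ|x−xᵢ| + Σwᵢ|y−yᵢ|, so x and y are optimised independently as 1-D weighted medians.
Total weight W = 552; half = 276.
x-coordinate, sorted with cumulative weight:
  x=2 (Q, w=7) cum 7
  x=5 (U, w=70) cum 77
  x=6 (R, w=50) cum 127
  x=8 (V, w=25) cum 152
  x=9 (T, w=100) cum 252
  x=10 (P, w=125) cum 377  ← median
  x=10 (S, w=175) cum 552
⇒ x* = 10
y-coordinate, sorted with cumulative weight:
  y=1 (V, w=25) cum 25
  y=2 (Q, w=7) cum 32
  y=3 (P, w=125) cum 157
  y=4 (R, w=50) cum 207
  y=4 (U, w=70) cum 277  ← median
  y=8 (T, w=100) cum 377
  y=9 (S, w=175) cum 552
⇒ y* = 4

(10, 4)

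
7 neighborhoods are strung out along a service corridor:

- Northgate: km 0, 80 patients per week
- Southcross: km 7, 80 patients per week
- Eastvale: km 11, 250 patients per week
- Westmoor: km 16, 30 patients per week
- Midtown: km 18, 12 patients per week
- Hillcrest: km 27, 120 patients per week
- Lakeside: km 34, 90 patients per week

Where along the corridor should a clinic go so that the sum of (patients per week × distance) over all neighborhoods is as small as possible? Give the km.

x = 11

For a sum of weighted absolute distances on a line, the optimum is the weighted median (not the mean). Total weight W = 662; half-weight = 331.
Sort by position and accumulate weight:
  km 0 (Northgate, w=80) → cum 80
  km 7 (Southcross, w=80) → cum 160
  km 11 (Eastvale, w=250) → cum 410  ≥ 331 → median here
  km 16 (Westmoor, w=30) → cum 440
  km 18 (Midtown, w=12) → cum 452
  km 27 (Hillcrest, w=120) → cum 572
  km 34 (Lakeside, w=90) → cum 662
Optimal location: km 11.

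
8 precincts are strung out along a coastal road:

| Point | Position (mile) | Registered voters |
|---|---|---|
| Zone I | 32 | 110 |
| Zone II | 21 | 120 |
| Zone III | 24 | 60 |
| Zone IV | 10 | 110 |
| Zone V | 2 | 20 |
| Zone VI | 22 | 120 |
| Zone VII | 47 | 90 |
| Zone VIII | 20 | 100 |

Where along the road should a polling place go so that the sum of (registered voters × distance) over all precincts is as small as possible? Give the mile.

For a sum of weighted absolute distances on a line, the optimum is the weighted median (not the mean). Total weight W = 730; half-weight = 365.
Sort by position and accumulate weight:
  mile 2 (Zone V, w=20) → cum 20
  mile 10 (Zone IV, w=110) → cum 130
  mile 20 (Zone VIII, w=100) → cum 230
  mile 21 (Zone II, w=120) → cum 350
  mile 22 (Zone VI, w=120) → cum 470  ≥ 365 → median here
  mile 24 (Zone III, w=60) → cum 530
  mile 32 (Zone I, w=110) → cum 640
  mile 47 (Zone VII, w=90) → cum 730
Optimal location: mile 22.

x = 22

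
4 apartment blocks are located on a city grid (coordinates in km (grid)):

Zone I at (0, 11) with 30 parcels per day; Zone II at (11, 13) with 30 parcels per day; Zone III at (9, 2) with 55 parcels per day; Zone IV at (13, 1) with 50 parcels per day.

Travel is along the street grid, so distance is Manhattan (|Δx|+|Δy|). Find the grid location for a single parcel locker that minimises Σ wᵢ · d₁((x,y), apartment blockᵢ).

(9, 2)

Manhattan distance separates: Σwᵢ(|x−xᵢ|+|y−yᵢ|) = Σwᵢ|x−xᵢ| + Σwᵢ|y−yᵢ|, so x and y are optimised independently as 1-D weighted medians.
Total weight W = 165; half = 82.5.
x-coordinate, sorted with cumulative weight:
  x=0 (Zone I, w=30) cum 30
  x=9 (Zone III, w=55) cum 85  ← median
  x=11 (Zone II, w=30) cum 115
  x=13 (Zone IV, w=50) cum 165
⇒ x* = 9
y-coordinate, sorted with cumulative weight:
  y=1 (Zone IV, w=50) cum 50
  y=2 (Zone III, w=55) cum 105  ← median
  y=11 (Zone I, w=30) cum 135
  y=13 (Zone II, w=30) cum 165
⇒ y* = 2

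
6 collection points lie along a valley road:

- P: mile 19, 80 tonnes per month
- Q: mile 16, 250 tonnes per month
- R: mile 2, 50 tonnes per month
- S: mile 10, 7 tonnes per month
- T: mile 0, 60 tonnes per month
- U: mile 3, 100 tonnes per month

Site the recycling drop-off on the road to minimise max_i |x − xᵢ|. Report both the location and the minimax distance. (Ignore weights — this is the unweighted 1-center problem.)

The 1-center on a line is the midpoint of the two extreme points: leftmost at 0, rightmost at 19.
Optimal location = (0 + 19)/2 = 9.5; maximum distance = (19 − 0)/2 = 9.5.

location 9.5, max distance 9.5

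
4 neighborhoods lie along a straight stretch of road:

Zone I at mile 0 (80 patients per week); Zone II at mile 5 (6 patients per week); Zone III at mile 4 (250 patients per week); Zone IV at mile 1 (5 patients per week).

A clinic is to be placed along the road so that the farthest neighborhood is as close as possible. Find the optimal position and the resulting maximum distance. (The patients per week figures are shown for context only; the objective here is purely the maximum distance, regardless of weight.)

The 1-center on a line is the midpoint of the two extreme points: leftmost at 0, rightmost at 5.
Optimal location = (0 + 5)/2 = 2.5; maximum distance = (5 − 0)/2 = 2.5.

location 2.5, max distance 2.5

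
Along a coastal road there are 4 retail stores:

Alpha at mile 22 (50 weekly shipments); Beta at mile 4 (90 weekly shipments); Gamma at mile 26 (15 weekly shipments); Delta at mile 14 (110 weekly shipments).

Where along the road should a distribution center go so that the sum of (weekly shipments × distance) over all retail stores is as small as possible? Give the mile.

For a sum of weighted absolute distances on a line, the optimum is the weighted median (not the mean). Total weight W = 265; half-weight = 132.5.
Sort by position and accumulate weight:
  mile 4 (Beta, w=90) → cum 90
  mile 14 (Delta, w=110) → cum 200  ≥ 132.5 → median here
  mile 22 (Alpha, w=50) → cum 250
  mile 26 (Gamma, w=15) → cum 265
Optimal location: mile 14.

x = 14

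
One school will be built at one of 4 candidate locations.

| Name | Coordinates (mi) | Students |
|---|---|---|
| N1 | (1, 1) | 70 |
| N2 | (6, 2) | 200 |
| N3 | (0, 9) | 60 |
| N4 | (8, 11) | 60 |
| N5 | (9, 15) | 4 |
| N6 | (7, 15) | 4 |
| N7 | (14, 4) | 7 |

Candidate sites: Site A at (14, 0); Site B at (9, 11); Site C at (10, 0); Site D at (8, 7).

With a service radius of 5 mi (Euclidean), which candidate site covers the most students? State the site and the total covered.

Coverage radius r = 5 mi; a point is covered iff (Δx)²+(Δy)² ≤ 5² = 25.
  Site A (14, 0): covers {N7} → 7
  Site B (9, 11): covers {N4, N5, N6} → 68
  Site C (10, 0): covers {N2} → 200
  Site D (8, 7): covers {N4} → 60
Maximum coverage at Site C: 200 students.

Site C, covering 200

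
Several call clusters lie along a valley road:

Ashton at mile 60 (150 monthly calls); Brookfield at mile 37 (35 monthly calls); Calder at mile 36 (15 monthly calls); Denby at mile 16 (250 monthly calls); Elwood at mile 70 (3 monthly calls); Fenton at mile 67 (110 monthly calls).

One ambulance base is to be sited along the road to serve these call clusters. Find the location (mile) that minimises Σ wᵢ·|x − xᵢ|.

For a sum of weighted absolute distances on a line, the optimum is the weighted median (not the mean). Total weight W = 563; half-weight = 281.5.
Sort by position and accumulate weight:
  mile 16 (Denby, w=250) → cum 250
  mile 36 (Calder, w=15) → cum 265
  mile 37 (Brookfield, w=35) → cum 300  ≥ 281.5 → median here
  mile 60 (Ashton, w=150) → cum 450
  mile 67 (Fenton, w=110) → cum 560
  mile 70 (Elwood, w=3) → cum 563
Optimal location: mile 37.

x = 37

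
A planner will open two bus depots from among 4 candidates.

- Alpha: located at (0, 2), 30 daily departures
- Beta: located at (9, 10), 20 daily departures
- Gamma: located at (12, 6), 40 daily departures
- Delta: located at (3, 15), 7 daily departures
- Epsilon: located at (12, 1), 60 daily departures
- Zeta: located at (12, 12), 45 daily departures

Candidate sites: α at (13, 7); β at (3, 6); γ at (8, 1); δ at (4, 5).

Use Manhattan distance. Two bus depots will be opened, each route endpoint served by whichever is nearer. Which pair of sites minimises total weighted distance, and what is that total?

{α, γ}, total 1126

Evaluate every pair (each demand assigned to the nearer of the two):
  {α, γ}: total = 1126
  {α, β}: total = 1183
  {α, δ}: total = 1197
  {β, γ}: total = 1748
  {γ, δ}: total = 1762
  {β, δ}: total = 2228
Best pair: {α, γ} with total 1126.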